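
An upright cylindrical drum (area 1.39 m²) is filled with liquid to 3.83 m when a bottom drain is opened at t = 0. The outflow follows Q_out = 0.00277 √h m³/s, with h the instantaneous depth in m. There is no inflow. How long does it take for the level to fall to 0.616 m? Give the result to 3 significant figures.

Mass balance (ρ constant): A dh/dt = −0.00277 √h.
This is separable: 2 d(√h)/dt = −0.00277/A, so √h = √h₀ − (0.00277/(2A)) t.
t = 2A(√h₀ − √h)/0.00277 = 2·1.39·(√3.83 − √0.616)/0.00277
  = 2.7800 × (1.9570 − 0.78486) / 0.00277 = 1176.4 s.

1180 s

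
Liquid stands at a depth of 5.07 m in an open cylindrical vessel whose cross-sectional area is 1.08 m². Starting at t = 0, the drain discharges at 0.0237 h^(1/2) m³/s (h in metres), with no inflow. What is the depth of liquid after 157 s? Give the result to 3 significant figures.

A dh/dt = −Q_out = −0.0237 √h.
Separate and integrate: 2(√h − √h₀) = −(0.0237/A) t.
√h = √5.07 − 0.0237·157/(2·1.08) = 2.2517 − 1.7226 = 0.52903.
h = 0.52903² = 0.27987 m.

0.280 m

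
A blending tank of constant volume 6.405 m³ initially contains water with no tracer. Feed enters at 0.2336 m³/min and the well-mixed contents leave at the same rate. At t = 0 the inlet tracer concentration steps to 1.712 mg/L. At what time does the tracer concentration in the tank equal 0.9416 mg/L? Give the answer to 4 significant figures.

21.89 min

Transient balance on the dissolved component: V dC/dt = Q(C_in − C), so τ = V/Q = 27.4187 min.
C(t) = C_in + (C₀ − C_in) e^(−t/τ). Set C = 0.9416 and solve for t:
e^(−t/τ) = (C − C_in)/(C₀ − C_in) = (0.9416 − 1.712)/(0 − 1.712) = 0.450000
t = −τ ln(…) = 27.4187 × 0.798508 = 21.8940 min.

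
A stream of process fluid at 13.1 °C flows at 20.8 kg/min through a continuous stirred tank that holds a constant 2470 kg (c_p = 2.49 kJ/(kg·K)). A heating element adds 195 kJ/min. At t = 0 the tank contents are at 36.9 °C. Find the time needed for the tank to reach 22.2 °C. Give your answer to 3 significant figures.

157 min

M c_p dT/dt = ṁ c_p (T_in − T) + Q̇.
τ = M/ṁ = 118.75 min; T_ss = T_in + Q̇/(ṁ c_p) = 16.865 °C.
T(t) = T_ss + (T₀ − T_ss) e^(−t/τ). Set T = 22.2:
e^(−t/τ) = (22.2 − 16.865)/(36.9 − 16.865) = 0.26628
t = −118.75 · ln(0.26628) = 157.13 min.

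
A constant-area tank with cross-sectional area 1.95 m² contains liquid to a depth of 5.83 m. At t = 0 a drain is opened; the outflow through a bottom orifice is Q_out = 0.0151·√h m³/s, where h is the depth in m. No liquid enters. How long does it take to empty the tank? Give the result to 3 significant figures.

A dh/dt = −Q_out = −0.0151 √h.
∫ h^(−1/2) dh = −(0.0151/A) ∫ dt, giving 2√h = 2√h₀ − (0.0151/A) t.
Set h = 0: 2√h₀ = (0.0151/A) t_empty ⇒ t_empty = 2A√h₀/0.0151.
t_empty = 2·1.95·√5.83/0.0151 = 3.9000·2.4145/0.0151 = 623.62 s.

624 s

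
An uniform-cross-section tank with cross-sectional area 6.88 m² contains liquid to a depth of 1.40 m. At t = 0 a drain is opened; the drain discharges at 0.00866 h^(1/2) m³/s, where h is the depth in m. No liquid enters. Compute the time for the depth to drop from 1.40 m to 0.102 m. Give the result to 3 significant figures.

A dh/dt = −Q_out = −0.00866 √h.
∫ h^(−1/2) dh = −(0.00866/A) ∫ dt, giving 2√h = 2√h₀ − (0.00866/A) t.
t = 2A(√h₀ − √h)/0.00866 = 2·6.88·(√1.40 − √0.102)/0.00866
  = 13.760 × (1.1832 − 0.31937) / 0.00866 = 1372.6 s.

1370 s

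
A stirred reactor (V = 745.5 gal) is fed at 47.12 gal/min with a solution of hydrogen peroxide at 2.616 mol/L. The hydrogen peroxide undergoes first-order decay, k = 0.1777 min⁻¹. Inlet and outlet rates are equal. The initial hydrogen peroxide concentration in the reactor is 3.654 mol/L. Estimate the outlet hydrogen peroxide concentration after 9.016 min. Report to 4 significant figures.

Accumulation = in − out − consumed: V dC/dt = Q C_in − Q C − k V C.
dC/dt = (Q/V) C_in − (Q/V + k) C; effective rate a = Q/V + k = 0.0632059 + 0.1777 = 0.240906 min⁻¹.
C_ss = Q C_in/(Q + kV) = 0.686354 mol/L; C(t) = C_ss + (C₀ − C_ss) e^(−a t).
C(9.016) = 0.686354 + (2.96765)·e^(−0.240906·9.016) = 0.686354 + (2.96765)·0.113949 = 1.02451 mol/L.

1.025 mol/L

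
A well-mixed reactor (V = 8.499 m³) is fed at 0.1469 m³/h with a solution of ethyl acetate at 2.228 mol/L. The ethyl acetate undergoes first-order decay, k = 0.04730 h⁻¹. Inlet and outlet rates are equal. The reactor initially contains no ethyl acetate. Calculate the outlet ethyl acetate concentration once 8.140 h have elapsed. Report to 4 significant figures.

0.2438 mol/L

Accumulation = in − out − consumed: V dC/dt = Q C_in − Q C − k V C.
This is linear with rate a = Q/V + k = 0.0645844 h⁻¹.
C_ss = Q C_in/(Q + kV) = 0.596268 mol/L; C(t) = C_ss + (C₀ − C_ss) e^(−a t).
C(8.140) = 0.596268 + (-0.596268)·e^(−0.0645844·8.140) = 0.596268 + (-0.596268)·0.591131 = 0.243795 mol/L.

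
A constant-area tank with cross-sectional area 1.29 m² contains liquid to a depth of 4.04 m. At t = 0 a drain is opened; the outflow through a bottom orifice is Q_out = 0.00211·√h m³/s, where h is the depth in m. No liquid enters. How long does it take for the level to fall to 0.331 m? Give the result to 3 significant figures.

A dh/dt = −Q_out = −0.00211 √h.
This is separable: 2 d(√h)/dt = −0.00211/A, so √h = √h₀ − (0.00211/(2A)) t.
t = 2A(√h₀ − √h)/0.00211 = 2·1.29·(√4.04 − √0.331)/0.00211
  = 2.5800 × (2.0100 − 0.57533) / 0.00211 = 1754.2 s.

1750 s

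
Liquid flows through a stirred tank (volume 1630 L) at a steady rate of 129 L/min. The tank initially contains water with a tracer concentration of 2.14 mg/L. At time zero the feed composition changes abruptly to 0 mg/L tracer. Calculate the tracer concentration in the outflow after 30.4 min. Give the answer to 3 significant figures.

0.193 mg/L

Accumulation = in − out for the solute gives V dC/dt = Q(C_in − C).
So dC/dt = (C_in − C)/τ with τ = V/Q = 1630/129 = 12.636 min.
C approaches C_in exponentially: C(t) = C_in + (C₀ − C_in) e^(−t/τ).
C(30.4) = 0 + (2.14 − 0)·e^(−30.4/12.636) = 0 + (2.1400)·0.090185 = 0.19300 mg/L.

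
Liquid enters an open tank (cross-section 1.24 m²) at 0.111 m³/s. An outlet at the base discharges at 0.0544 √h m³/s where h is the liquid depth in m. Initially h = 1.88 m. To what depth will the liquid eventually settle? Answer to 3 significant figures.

4.16 m

A dh/dt = Q_in − 0.0544 √h. Steady state requires inflow = outflow:
Q_in = 0.0544 √h_ss ⇒ √h_ss = 0.111/0.0544 = 2.0404.
h_ss = 2.0404² = 4.1634 m. (Since h₀ = 1.88 m < h_ss, the level will rise toward this value.)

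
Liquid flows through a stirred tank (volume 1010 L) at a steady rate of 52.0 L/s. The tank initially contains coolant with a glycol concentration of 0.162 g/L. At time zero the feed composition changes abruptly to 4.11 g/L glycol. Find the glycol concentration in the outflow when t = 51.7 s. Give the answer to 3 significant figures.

3.83 g/L

Accumulation = in − out for the solute gives V dC/dt = Q(C_in − C).
Rewrite as dC/dt + C/τ = C_in/τ, τ = V/Q = 19.423 s.
C approaches C_in exponentially: C(t) = C_in + (C₀ − C_in) e^(−t/τ).
C(51.7) = 4.11 + (0.162 − 4.11)·e^(−51.7/19.423) = 4.11 + (-3.9480)·0.069824 = 3.8343 g/L.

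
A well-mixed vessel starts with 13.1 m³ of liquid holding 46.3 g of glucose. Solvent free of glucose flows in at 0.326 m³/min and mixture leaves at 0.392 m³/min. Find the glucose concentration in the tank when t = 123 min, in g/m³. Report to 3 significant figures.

0.0298 g/m³

Total volume: dV/dt = Q_in − Q_out = -0.066000 m³/min, so V(t) = 13.1 − 0.066000 t and V(123) = 4.9820 m³.
No glucose enters, so dm/dt = −Q_out · (m/V).
dm/m = −Q_out dt/(V₀ − 0.066000 t); integrating gives ln(m/m₀) = −(Q_out/(Q_in−Q_out)) ln(V/V₀).
m = m₀ (V₀/V)^(Q_out/(Q_in−Q_out)) = 46.3 × (13.1/4.9820)^(-5.9394) = 0.14853 g.
C = m/V = 0.14853/4.9820 = 0.029814 g/m³.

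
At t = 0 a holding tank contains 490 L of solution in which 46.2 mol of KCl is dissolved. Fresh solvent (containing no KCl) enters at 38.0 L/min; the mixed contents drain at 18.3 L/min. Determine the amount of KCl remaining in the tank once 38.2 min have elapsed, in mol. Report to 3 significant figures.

Let m(t) be the amount of KCl. Volume: V(t) = V₀ + (Q_in − Q_out) t = 490 + 19.700 t; V(38.2) = 1242.5 L.
Solute balance: dm/dt = 0 − Q_out C = −Q_out m/V(t).
dm/m = −Q_out dt/(V₀ + 19.700 t); integrating gives ln(m/m₀) = −(Q_out/(Q_in−Q_out)) ln(V/V₀).
m = m₀ (V₀/V)^(Q_out/(Q_in−Q_out)) = 46.2 × (490/1242.5)^(0.92893) = 19.465 mol.

19.5 mol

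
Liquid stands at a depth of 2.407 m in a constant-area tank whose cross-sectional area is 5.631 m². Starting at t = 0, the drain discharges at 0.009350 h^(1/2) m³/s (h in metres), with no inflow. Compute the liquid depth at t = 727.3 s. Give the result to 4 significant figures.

0.8980 m

Volume balance on the tank: A dh/dt = −0.009350 √h.
∫ h^(−1/2) dh = −(0.009350/A) ∫ dt, giving 2√h = 2√h₀ − (0.009350/A) t.
√h = √2.407 − 0.009350·727.3/(2·5.631) = 1.55145 − 0.603823 = 0.947628.
h = 0.947628² = 0.897999 m.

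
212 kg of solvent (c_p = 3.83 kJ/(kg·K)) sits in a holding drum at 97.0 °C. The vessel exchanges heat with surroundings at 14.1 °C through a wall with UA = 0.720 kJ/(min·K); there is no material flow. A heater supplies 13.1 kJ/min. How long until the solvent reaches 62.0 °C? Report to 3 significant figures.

878 min

M c_p dT/dt = −UA(T − T_amb) + Q̇.
τ = M c_p/UA = 1127.7 min; T_ss = T_amb + Q̇/UA = 14.1 + 13.1/0.720 = 32.294 °C.
T(t) = T_ss + (T₀ − T_ss)e^(−t/τ); set T = 62.0:
t = −τ ln[(T − T_ss)/(T₀ − T_ss)] = −1127.7 · ln(0.45909) = 877.95 min.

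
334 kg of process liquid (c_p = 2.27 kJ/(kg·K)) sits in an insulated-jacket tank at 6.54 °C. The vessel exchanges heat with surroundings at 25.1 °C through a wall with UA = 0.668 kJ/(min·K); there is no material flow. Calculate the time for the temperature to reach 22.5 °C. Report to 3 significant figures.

2230 min

Lumped-capacitance energy balance: M c_p dT/dt = UA(T_amb − T).
τ = M c_p/UA = 1135.0 min; T_ss = T_amb = 25.100 °C.
T(t) = T_ss + (T₀ − T_ss)e^(−t/τ); set T = 22.5:
t = −τ ln[(T − T_ss)/(T₀ − T_ss)] = −1135.0 · ln(0.14009) = 2230.8 min.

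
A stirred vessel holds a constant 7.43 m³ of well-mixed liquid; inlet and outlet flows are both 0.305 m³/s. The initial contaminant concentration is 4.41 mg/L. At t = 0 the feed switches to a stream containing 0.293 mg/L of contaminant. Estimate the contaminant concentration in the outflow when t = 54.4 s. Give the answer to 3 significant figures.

Accumulation = in − out for the solute gives V dC/dt = Q(C_in − C).
So dC/dt = (C_in − C)/τ with τ = V/Q = 7.43/0.305 = 24.361 s.
This is linear first-order; C(t) = C_in + (C₀ − C_in) e^(−t/τ).
C(54.4) = 0.293 + (4.41 − 0.293)·e^(−54.4/24.361) = 0.293 + (4.1170)·0.10719 = 0.73432 mg/L.

0.734 mg/L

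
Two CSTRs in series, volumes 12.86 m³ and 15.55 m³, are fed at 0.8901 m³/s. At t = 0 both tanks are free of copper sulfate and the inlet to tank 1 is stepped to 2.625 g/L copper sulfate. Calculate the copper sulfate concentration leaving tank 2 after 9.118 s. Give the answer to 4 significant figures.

0.2972 g/L

Species balance on tank i: dCᵢ/dt = (Cᵢ₋₁ − Cᵢ)/τᵢ with τᵢ = Vᵢ/Q.
τ₁ = 12.86/0.8901 = 14.4478 s; τ₂ = 15.55/0.8901 = 17.4699 s.
Tank 1: C₁ = C_in(1 − e^(−t/τ₁)). Tank 2 (τ₁ ≠ τ₂): C₂ = C_in[1 − (τ₁ e^(−t/τ₁) − τ₂ e^(−t/τ₂))/(τ₁ − τ₂)].
At t = 9.118: e^(−t/τ₁) = 0.532007, e^(−t/τ₂) = 0.593377.
C₂ = 2.625·[1 − (14.4478·0.532007 − 17.4699·0.593377)/(-3.02213)] = 2.625·0.113231 = 0.297232 g/L.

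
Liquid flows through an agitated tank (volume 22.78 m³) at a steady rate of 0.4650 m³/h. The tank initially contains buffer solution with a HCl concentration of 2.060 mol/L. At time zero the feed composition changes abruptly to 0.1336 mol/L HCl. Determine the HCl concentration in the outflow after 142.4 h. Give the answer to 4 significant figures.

Unsteady species balance (constant V, well mixed): V dC/dt = Q(C_in − C).
So dC/dt = (C_in − C)/τ with τ = V/Q = 22.78/0.4650 = 48.9892 h.
Solution: C(t) = C_in + (C₀ − C_in) e^(−t/τ).
C(142.4) = 0.1336 + (2.060 − 0.1336)·e^(−142.4/48.9892) = 0.1336 + (1.92640)·0.0546525 = 0.238883 mol/L.

0.2389 mol/L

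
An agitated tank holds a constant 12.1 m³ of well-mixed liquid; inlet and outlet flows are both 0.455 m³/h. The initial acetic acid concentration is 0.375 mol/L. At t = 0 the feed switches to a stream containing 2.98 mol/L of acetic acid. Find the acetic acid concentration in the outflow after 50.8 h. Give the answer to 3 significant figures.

Mass balance on the solute (V constant): V dC/dt = Q(C_in − C).
Time constant τ = V/Q = 12.1/0.455 = 26.593 h.
Solution: C(t) = C_in + (C₀ − C_in) e^(−t/τ).
C(50.8) = 2.98 + (0.375 − 2.98)·e^(−50.8/26.593) = 2.98 + (-2.6050)·0.14804 = 2.5943 mol/L.

2.59 mol/L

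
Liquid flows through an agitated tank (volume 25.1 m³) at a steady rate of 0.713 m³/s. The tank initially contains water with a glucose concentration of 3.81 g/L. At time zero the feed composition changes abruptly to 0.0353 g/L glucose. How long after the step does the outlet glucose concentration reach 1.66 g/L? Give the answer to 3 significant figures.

29.7 s

Species balance: V dC/dt = Q(C_in − C) ⇒ τ = V/Q = 35.203 s.
C(t) = C_in + (C₀ − C_in) e^(−t/τ). Set C = 1.66 and solve for t:
e^(−t/τ) = (C − C_in)/(C₀ − C_in) = (1.66 − 0.0353)/(3.81 − 0.0353) = 0.43042
t = −τ ln(…) = 35.203 × 0.84300 = 29.676 s.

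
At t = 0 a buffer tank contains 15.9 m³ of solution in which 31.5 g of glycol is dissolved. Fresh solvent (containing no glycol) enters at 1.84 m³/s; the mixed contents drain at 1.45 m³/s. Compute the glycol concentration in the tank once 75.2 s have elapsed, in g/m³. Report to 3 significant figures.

Let m(t) be the amount of glycol. Volume: V(t) = V₀ + (Q_in − Q_out) t = 15.9 + 0.39000 t; V(75.2) = 45.228 m³.
No glycol enters, so dm/dt = −Q_out · (m/V).
Separate: dm/m = −Q_out dt/V(t) ⇒ ln(m/m₀) = −(Q_out/(Q_in−Q_out)) ln(V/V₀).
m = m₀ (V₀/V)^(Q_out/(Q_in−Q_out)) = 31.5 × (15.9/45.228)^(3.7179) = 0.64614 g.
C = m/V = 0.64614/45.228 = 0.014286 g/m³.

0.0143 g/m³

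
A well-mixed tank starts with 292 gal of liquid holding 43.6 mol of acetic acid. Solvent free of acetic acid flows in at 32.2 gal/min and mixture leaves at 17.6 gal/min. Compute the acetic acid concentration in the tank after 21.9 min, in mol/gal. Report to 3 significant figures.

0.0292 mol/gal

Let m(t) be the amount of acetic acid. Volume: V(t) = V₀ + (Q_in − Q_out) t = 292 + 14.600 t; V(21.9) = 611.74 gal.
No acetic acid enters, so dm/dt = −Q_out · (m/V).
dm/m = −Q_out dt/(V₀ + 14.600 t); integrating gives ln(m/m₀) = −(Q_out/(Q_in−Q_out)) ln(V/V₀).
m = m₀ (V₀/V)^(Q_out/(Q_in−Q_out)) = 43.6 × (292/611.74)^(1.2055) = 17.877 mol.
C = m/V = 17.877/611.74 = 0.029224 mol/gal.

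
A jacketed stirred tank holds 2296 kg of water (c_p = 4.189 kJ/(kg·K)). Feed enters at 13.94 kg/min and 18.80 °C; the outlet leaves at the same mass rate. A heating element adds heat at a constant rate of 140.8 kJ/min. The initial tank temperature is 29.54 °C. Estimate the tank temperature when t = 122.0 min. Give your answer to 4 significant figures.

Heat balance on the well-mixed liquid: M c_p dT/dt = ṁ c_p (T_in − T) + 140.8.
Rearrange: dT/dt = (T_ss − T)/τ with τ = M/ṁ = 164.706 min and T_ss = T_in + Q̇/(ṁ c_p) = 21.2112 °C.
Solution: T(t) = T_ss + (T₀ − T_ss) e^(−t/τ).
T(122.0) = 21.2112 + (8.32882)·e^(−122.0/164.706) = 21.2112 + (8.32882)·0.476773 = 25.1821 °C.

25.18 °C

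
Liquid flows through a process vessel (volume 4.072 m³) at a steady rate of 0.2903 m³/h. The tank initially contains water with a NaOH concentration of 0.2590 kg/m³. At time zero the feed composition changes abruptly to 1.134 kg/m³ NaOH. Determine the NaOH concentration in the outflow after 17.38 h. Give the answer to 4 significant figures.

Unsteady species balance (constant V, well mixed): V dC/dt = Q(C_in − C).
So dC/dt = (C_in − C)/τ with τ = V/Q = 4.072/0.2903 = 14.0269 h.
Solution: C(t) = C_in + (C₀ − C_in) e^(−t/τ).
C(17.38) = 1.134 + (0.2590 − 1.134)·e^(−17.38/14.0269) = 1.134 + (-0.875000)·0.289659 = 0.880548 kg/m³.

0.8805 kg/m³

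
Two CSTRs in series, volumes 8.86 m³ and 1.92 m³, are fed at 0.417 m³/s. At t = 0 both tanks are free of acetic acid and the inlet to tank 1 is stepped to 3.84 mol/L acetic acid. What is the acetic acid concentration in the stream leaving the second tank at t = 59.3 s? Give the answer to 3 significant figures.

Time constants: τᵢ = Vᵢ/Q for each well-mixed tank.
τ₁ = 8.86/0.417 = 21.247 s; τ₂ = 1.92/0.417 = 4.6043 s.
Tank 1: C₁ = C_in(1 − e^(−t/τ₁)). Tank 2 (τ₁ ≠ τ₂): C₂ = C_in[1 − (τ₁ e^(−t/τ₁) − τ₂ e^(−t/τ₂))/(τ₁ − τ₂)].
At t = 59.3: e^(−t/τ₁) = 0.061361, e^(−t/τ₂) = 2.5505e-06.
C₂ = 3.84·[1 − (21.247·0.061361 − 4.6043·2.5505e-06)/(16.643)] = 3.84·0.92166 = 3.5392 mol/L.

3.54 mol/L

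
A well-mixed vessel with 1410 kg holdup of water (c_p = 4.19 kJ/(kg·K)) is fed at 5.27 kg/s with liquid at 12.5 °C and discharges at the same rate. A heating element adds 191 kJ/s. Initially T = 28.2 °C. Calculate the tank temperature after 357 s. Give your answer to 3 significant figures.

23.0 °C

First-law balance (no shaft work): M c_p dT/dt = ṁ c_p (T_in − T) + 191.
τ = M/ṁ = 267.55 s; T_ss = T_in + Q̇/(ṁ c_p) = 12.5 + 191/(5.27·4.19) = 21.150 °C.
T approaches T_ss exponentially: T(t) = T_ss + (T₀ − T_ss) e^(−t/τ).
T(357) = 21.150 + (7.0501)·e^(−357/267.55) = 21.150 + (7.0501)·0.26334 = 23.006 °C.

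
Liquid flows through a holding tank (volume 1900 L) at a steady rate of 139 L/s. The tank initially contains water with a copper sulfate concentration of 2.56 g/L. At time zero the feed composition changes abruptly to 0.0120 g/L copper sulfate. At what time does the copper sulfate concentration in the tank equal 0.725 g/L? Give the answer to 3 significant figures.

17.4 s

Species balance: V dC/dt = Q(C_in − C) ⇒ τ = V/Q = 13.669 s.
C(t) = C_in + (C₀ − C_in) e^(−t/τ). Set C = 0.725 and solve for t:
e^(−t/τ) = (C − C_in)/(C₀ − C_in) = (0.725 − 0.0120)/(2.56 − 0.0120) = 0.27983
t = −τ ln(…) = 13.669 × 1.2736 = 17.409 s.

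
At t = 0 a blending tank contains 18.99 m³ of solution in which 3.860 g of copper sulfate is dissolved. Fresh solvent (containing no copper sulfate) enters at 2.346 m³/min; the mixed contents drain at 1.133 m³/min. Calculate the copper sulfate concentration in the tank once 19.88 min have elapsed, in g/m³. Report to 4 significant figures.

Let m(t) be the amount of copper sulfate. Volume: V(t) = V₀ + (Q_in − Q_out) t = 18.99 + 1.21300 t; V(19.88) = 43.1044 m³.
Solute balance: dm/dt = 0 − Q_out C = −Q_out m/V(t).
Separate: dm/m = −Q_out dt/V(t) ⇒ ln(m/m₀) = −(Q_out/(Q_in−Q_out)) ln(V/V₀).
m = m₀ (V₀/V)^(Q_out/(Q_in−Q_out)) = 3.860 × (18.99/43.1044)^(0.934048) = 1.79502 g.
C = m/V = 1.79502/43.1044 = 0.0416435 g/m³.

0.04164 g/m³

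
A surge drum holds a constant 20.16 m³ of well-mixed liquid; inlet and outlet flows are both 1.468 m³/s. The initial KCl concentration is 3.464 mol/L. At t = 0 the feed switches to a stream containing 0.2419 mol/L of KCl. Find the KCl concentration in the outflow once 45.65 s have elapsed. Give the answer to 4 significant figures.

0.3579 mol/L

Unsteady species balance (constant V, well mixed): V dC/dt = Q(C_in − C).
Rewrite as dC/dt + C/τ = C_in/τ, τ = V/Q = 13.7330 s.
Integrating: C(t) = C_in + (C₀ − C_in) e^(−t/τ).
C(45.65) = 0.2419 + (3.464 − 0.2419)·e^(−45.65/13.7330) = 0.2419 + (3.22210)·0.0360043 = 0.357909 mol/L.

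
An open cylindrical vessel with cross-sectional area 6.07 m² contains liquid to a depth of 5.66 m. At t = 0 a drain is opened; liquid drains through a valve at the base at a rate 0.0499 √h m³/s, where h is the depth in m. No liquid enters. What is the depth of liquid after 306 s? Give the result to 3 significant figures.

1.26 m

Mass balance (ρ constant): A dh/dt = −0.0499 √h.
Separate and integrate: 2(√h − √h₀) = −(0.0499/A) t.
√h = √5.66 − 0.0499·306/(2·6.07) = 2.3791 − 1.2578 = 1.1213.
h = 1.1213² = 1.2573 m.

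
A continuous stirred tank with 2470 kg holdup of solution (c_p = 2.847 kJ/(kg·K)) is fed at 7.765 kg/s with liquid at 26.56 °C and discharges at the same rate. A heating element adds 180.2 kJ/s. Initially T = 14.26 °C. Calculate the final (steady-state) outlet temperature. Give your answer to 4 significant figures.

First-law balance (no shaft work): M c_p dT/dt = ṁ c_p (T_in − T) + 180.2.
At steady state dT/dt = 0 ⇒ T_ss = T_in + Q̇/(ṁ c_p) = 26.56 + 180.2/(7.765·2.847) = 34.7113 °C.

34.71 °C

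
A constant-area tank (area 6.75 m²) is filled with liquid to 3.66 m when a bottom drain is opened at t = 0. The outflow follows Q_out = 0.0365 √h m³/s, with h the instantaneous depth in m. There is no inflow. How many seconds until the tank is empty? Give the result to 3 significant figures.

708 s

With no inflow, A dh/dt = −0.0365 √h.
Separate and integrate: 2(√h − √h₀) = −(0.0365/A) t.
Set h = 0: 2√h₀ = (0.0365/A) t_empty ⇒ t_empty = 2A√h₀/0.0365.
t_empty = 2·6.75·√3.66/0.0365 = 13.500·1.9131/0.0365 = 707.59 s.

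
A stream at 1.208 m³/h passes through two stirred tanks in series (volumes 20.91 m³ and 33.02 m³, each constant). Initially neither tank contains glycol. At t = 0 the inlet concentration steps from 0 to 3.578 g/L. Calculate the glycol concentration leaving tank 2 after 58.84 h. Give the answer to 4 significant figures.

2.651 g/L

Each tank obeys Vᵢ dCᵢ/dt = Q(Cᵢ₋₁ − Cᵢ), so τᵢ = Vᵢ/Q.
τ₁ = 20.91/1.208 = 17.3096 h; τ₂ = 33.02/1.208 = 27.3344 h.
Tank 1: C₁ = C_in(1 − e^(−t/τ₁)). Tank 2 (τ₁ ≠ τ₂): C₂ = C_in[1 − (τ₁ e^(−t/τ₁) − τ₂ e^(−t/τ₂))/(τ₁ − τ₂)].
At t = 58.84: e^(−t/τ₁) = 0.0333977, e^(−t/τ₂) = 0.116182.
C₂ = 3.578·[1 − (17.3096·0.0333977 − 27.3344·0.116182)/(-10.0248)] = 3.578·0.740876 = 2.65085 g/L.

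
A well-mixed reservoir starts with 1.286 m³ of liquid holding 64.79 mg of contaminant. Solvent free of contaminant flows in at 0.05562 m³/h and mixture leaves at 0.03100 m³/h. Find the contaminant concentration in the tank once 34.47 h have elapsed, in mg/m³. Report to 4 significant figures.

16.03 mg/m³

Total volume: dV/dt = Q_in − Q_out = 0.0246200 m³/h, so V(t) = 1.286 + 0.0246200 t and V(34.47) = 2.13465 m³.
Solute balance: dm/dt = 0 − Q_out C = −Q_out m/V(t).
dm/m = −Q_out dt/(V₀ + 0.0246200 t); integrating gives ln(m/m₀) = −(Q_out/(Q_in−Q_out)) ln(V/V₀).
m = m₀ (V₀/V)^(Q_out/(Q_in−Q_out)) = 64.79 × (1.286/2.13465)^(1.25914) = 34.2286 mg.
C = m/V = 34.2286/2.13465 = 16.0347 mg/m³.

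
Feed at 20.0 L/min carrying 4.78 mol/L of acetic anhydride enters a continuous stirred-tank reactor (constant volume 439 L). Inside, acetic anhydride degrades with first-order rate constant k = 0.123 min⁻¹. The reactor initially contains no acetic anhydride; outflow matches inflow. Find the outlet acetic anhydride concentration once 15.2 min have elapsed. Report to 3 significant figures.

V dC/dt = Q(C_in − C) − k V C.
This is linear with rate a = Q/V + k = 0.16856 min⁻¹.
C_ss = Q C_in/(Q + kV) = 1.2919 mol/L; C(t) = C_ss + (C₀ − C_ss) e^(−a t).
C(15.2) = 1.2919 + (-1.2919)·e^(−0.16856·15.2) = 1.2919 + (-1.2919)·0.077144 = 1.1923 mol/L.

1.19 mol/L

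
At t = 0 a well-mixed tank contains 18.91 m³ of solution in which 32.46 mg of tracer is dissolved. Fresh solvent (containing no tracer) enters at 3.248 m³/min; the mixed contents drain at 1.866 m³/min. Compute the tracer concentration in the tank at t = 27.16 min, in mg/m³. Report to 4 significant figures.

Total volume: dV/dt = Q_in − Q_out = 1.38200 m³/min, so V(t) = 18.91 + 1.38200 t and V(27.16) = 56.4451 m³.
No tracer enters, so dm/dt = −Q_out · (m/V).
dm/m = −Q_out dt/(V₀ + 1.38200 t); integrating gives ln(m/m₀) = −(Q_out/(Q_in−Q_out)) ln(V/V₀).
m = m₀ (V₀/V)^(Q_out/(Q_in−Q_out)) = 32.46 × (18.91/56.4451)^(1.35022) = 7.41453 mg.
C = m/V = 7.41453/56.4451 = 0.131358 mg/m³.

0.1314 mg/m³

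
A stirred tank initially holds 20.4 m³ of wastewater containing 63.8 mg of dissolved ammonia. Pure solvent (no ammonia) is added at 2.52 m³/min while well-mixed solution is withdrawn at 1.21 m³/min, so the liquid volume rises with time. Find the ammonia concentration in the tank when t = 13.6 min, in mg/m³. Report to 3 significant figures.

Let m(t) be the amount of ammonia. Volume: V(t) = V₀ + (Q_in − Q_out) t = 20.4 + 1.3100 t; V(13.6) = 38.216 m³.
No ammonia enters, so dm/dt = −Q_out · (m/V).
dm/m = −Q_out dt/(V₀ + 1.3100 t); integrating gives ln(m/m₀) = −(Q_out/(Q_in−Q_out)) ln(V/V₀).
m = m₀ (V₀/V)^(Q_out/(Q_in−Q_out)) = 63.8 × (20.4/38.216)^(0.92366) = 35.729 mg.
C = m/V = 35.729/38.216 = 0.93491 mg/m³.

0.935 mg/m³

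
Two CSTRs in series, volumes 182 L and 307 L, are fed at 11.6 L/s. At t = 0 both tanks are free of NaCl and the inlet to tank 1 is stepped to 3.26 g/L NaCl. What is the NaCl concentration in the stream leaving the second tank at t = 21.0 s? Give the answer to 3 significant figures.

Each tank obeys Vᵢ dCᵢ/dt = Q(Cᵢ₋₁ − Cᵢ), so τᵢ = Vᵢ/Q.
τ₁ = 182/11.6 = 15.690 s; τ₂ = 307/11.6 = 26.466 s.
Tank 1: C₁ = C_in(1 − e^(−t/τ₁)). Tank 2 (τ₁ ≠ τ₂): C₂ = C_in[1 − (τ₁ e^(−t/τ₁) − τ₂ e^(−t/τ₂))/(τ₁ − τ₂)].
At t = 21.0: e^(−t/τ₁) = 0.26225, e^(−t/τ₂) = 0.45227.
C₂ = 3.26·[1 − (15.690·0.26225 − 26.466·0.45227)/(-10.776)] = 3.26·0.27107 = 0.88369 g/L.

0.884 g/L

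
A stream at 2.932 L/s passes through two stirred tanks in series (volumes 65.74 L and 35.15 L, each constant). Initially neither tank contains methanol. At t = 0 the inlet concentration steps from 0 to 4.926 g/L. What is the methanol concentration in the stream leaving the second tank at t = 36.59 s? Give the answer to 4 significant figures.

3.123 g/L

Each tank obeys Vᵢ dCᵢ/dt = Q(Cᵢ₋₁ − Cᵢ), so τᵢ = Vᵢ/Q.
τ₁ = 65.74/2.932 = 22.4216 s; τ₂ = 35.15/2.932 = 11.9884 s.
Solving the cascade with C₁(0)=C₂(0)=0 gives C₂(t) = C_in[1 − (τ₁ e^(−t/τ₁) − τ₂ e^(−t/τ₂))/(τ₁ − τ₂)].
At t = 36.59: e^(−t/τ₁) = 0.195555, e^(−t/τ₂) = 0.0472588.
C₂ = 4.926·[1 − (22.4216·0.195555 − 11.9884·0.0472588)/(10.4332)] = 4.926·0.634042 = 3.12329 g/L.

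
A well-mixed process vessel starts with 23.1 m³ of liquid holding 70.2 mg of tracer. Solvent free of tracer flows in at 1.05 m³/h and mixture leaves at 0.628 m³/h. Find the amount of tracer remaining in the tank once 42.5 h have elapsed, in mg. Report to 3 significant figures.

Let m(t) be the amount of tracer. Volume: V(t) = V₀ + (Q_in − Q_out) t = 23.1 + 0.42200 t; V(42.5) = 41.035 m³.
No tracer enters, so dm/dt = −Q_out · (m/V).
dm/m = −Q_out dt/(V₀ + 0.42200 t); integrating gives ln(m/m₀) = −(Q_out/(Q_in−Q_out)) ln(V/V₀).
m = m₀ (V₀/V)^(Q_out/(Q_in−Q_out)) = 70.2 × (23.1/41.035)^(1.4882) = 29.852 mg.

29.9 mg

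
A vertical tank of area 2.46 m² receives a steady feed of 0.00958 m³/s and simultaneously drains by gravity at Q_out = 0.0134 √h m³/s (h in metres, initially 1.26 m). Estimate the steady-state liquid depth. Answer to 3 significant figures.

A dh/dt = Q_in − 0.0134 √h. Steady state requires inflow = outflow:
Q_in = 0.0134 √h_ss ⇒ √h_ss = 0.00958/0.0134 = 0.71493.
h_ss = 0.71493² = 0.51112 m. (Since h₀ = 1.26 m > h_ss, the level will fall toward this value.)

0.511 m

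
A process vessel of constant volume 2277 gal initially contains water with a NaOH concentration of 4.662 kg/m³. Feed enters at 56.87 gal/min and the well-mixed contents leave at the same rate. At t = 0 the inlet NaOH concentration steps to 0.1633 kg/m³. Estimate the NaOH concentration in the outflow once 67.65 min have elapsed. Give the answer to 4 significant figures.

0.9937 kg/m³

Unsteady species balance (constant V, well mixed): V dC/dt = Q(C_in − C).
Time constant τ = V/Q = 2277/56.87 = 40.0387 min.
This is linear first-order; C(t) = C_in + (C₀ − C_in) e^(−t/τ).
C(67.65) = 0.1633 + (4.662 − 0.1633)·e^(−67.65/40.0387) = 0.1633 + (4.49870)·0.184590 = 0.993717 kg/m³.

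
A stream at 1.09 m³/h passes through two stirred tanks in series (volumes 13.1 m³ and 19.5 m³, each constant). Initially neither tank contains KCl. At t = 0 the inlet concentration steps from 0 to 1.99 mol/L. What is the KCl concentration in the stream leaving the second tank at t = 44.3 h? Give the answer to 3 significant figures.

Species balance on tank i: dCᵢ/dt = (Cᵢ₋₁ − Cᵢ)/τᵢ with τᵢ = Vᵢ/Q.
τ₁ = 13.1/1.09 = 12.018 h; τ₂ = 19.5/1.09 = 17.890 h.
Tank 1: C₁ = C_in(1 − e^(−t/τ₁)). Tank 2 (τ₁ ≠ τ₂): C₂ = C_in[1 − (τ₁ e^(−t/τ₁) − τ₂ e^(−t/τ₂))/(τ₁ − τ₂)].
At t = 44.3: e^(−t/τ₁) = 0.025071, e^(−t/τ₂) = 0.084057.
C₂ = 1.99·[1 − (12.018·0.025071 − 17.890·0.084057)/(-5.8716)] = 1.99·0.79521 = 1.5825 mol/L.

1.58 mol/L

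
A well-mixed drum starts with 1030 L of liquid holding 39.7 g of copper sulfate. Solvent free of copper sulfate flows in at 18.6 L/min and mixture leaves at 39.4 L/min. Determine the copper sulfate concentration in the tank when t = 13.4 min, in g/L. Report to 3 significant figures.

Total volume: dV/dt = Q_in − Q_out = -20.800 L/min, so V(t) = 1030 − 20.800 t and V(13.4) = 751.28 L.
No copper sulfate enters, so dm/dt = −Q_out · (m/V).
dm/m = −Q_out dt/(V₀ − 20.800 t); integrating gives ln(m/m₀) = −(Q_out/(Q_in−Q_out)) ln(V/V₀).
m = m₀ (V₀/V)^(Q_out/(Q_in−Q_out)) = 39.7 × (1030/751.28)^(-1.8942) = 21.838 g.
C = m/V = 21.838/751.28 = 0.029068 g/L.

0.0291 g/L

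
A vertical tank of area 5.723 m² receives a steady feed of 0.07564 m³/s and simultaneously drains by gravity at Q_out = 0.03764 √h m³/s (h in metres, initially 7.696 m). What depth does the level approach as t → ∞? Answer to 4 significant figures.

Level balance: A dh/dt = 0.07564 − 0.03764 √h. Setting dh/dt = 0:
Q_in = 0.03764 √h_ss ⇒ √h_ss = 0.07564/0.03764 = 2.00956.
h_ss = 2.00956² = 4.03835 m. (Since h₀ = 7.696 m > h_ss, the level will fall toward this value.)

4.038 m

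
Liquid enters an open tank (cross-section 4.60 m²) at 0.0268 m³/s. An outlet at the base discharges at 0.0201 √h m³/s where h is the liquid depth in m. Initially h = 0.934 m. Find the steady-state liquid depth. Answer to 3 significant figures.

Level balance: A dh/dt = 0.0268 − 0.0201 √h. Setting dh/dt = 0:
Q_in = 0.0201 √h_ss ⇒ √h_ss = 0.0268/0.0201 = 1.3333.
h_ss = 1.3333² = 1.7778 m. (Since h₀ = 0.934 m < h_ss, the level will rise toward this value.)

1.78 m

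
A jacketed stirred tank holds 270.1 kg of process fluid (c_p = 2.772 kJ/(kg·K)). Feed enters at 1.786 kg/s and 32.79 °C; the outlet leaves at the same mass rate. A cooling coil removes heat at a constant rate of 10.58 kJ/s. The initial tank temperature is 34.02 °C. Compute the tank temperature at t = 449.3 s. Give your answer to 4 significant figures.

Unsteady energy balance on the tank contents: M c_p dT/dt = ṁ c_p (T_in − T) − 10.58.
Rearrange: dT/dt = (T_ss − T)/τ with τ = M/ṁ = 151.232 s and T_ss = T_in − Q̇/(ṁ c_p) = 30.6530 °C.
T approaches T_ss exponentially: T(t) = T_ss + (T₀ − T_ss) e^(−t/τ).
T(449.3) = 30.6530 + (3.36703)·e^(−449.3/151.232) = 30.6530 + (3.36703)·0.0512553 = 30.8255 °C.

30.83 °C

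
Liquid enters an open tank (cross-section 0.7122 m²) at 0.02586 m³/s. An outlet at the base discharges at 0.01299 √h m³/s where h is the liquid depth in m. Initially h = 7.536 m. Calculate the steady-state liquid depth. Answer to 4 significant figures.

3.963 m

A dh/dt = Q_in − 0.01299 √h. Steady state requires inflow = outflow:
Q_in = 0.01299 √h_ss ⇒ √h_ss = 0.02586/0.01299 = 1.99076.
h_ss = 1.99076² = 3.96313 m. (Since h₀ = 7.536 m > h_ss, the level will fall toward this value.)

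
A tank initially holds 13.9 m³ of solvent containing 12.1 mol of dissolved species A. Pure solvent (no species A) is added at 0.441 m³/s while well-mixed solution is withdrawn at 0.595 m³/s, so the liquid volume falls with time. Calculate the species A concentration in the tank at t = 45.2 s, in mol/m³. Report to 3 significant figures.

Total volume: dV/dt = Q_in − Q_out = -0.15400 m³/s, so V(t) = 13.9 − 0.15400 t and V(45.2) = 6.9392 m³.
Solute balance: dm/dt = 0 − Q_out C = −Q_out m/V(t).
dm/m = −Q_out dt/(V₀ − 0.15400 t); integrating gives ln(m/m₀) = −(Q_out/(Q_in−Q_out)) ln(V/V₀).
m = m₀ (V₀/V)^(Q_out/(Q_in−Q_out)) = 12.1 × (13.9/6.9392)^(-3.8636) = 0.82624 mol.
C = m/V = 0.82624/6.9392 = 0.11907 mol/m³.

0.119 mol/m³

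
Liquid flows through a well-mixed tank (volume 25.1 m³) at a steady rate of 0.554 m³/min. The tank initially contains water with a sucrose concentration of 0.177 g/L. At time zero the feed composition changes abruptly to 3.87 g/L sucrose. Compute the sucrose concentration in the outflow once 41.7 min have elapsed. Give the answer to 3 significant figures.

2.40 g/L

Accumulation = in − out for the solute gives V dC/dt = Q(C_in − C).
Time constant τ = V/Q = 25.1/0.554 = 45.307 min.
This is linear first-order; C(t) = C_in + (C₀ − C_in) e^(−t/τ).
C(41.7) = 3.87 + (0.177 − 3.87)·e^(−41.7/45.307) = 3.87 + (-3.6930)·0.39836 = 2.3988 g/L.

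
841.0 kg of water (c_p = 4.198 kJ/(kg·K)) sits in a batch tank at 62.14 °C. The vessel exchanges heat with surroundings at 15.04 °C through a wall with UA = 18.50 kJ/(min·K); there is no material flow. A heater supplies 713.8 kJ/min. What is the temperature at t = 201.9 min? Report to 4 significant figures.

56.58 °C

Lumped-capacitance energy balance: M c_p dT/dt = UA(T_amb − T) + Q̇.
dT/dt = (T_ss − T)/τ with T_ss = T_amb + Q̇/UA = 15.04 + 713.8/18.50 = 53.6238 °C, τ = M c_p/UA = 841.0·4.198/18.50 = 190.839 min.
This is linear first-order; T(t) = T_ss + (T₀ − T_ss) e^(−t/τ).
T(201.9) = 53.6238 + (8.51622)·0.347163 = 56.5803 °C.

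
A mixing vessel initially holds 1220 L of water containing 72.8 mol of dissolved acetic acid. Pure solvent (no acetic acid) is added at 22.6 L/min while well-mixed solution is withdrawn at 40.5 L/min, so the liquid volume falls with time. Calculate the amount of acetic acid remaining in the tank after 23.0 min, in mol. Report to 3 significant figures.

28.7 mol

Let m(t) be the amount of acetic acid. Volume: V(t) = V₀ + (Q_in − Q_out) t = 1220 − 17.900 t; V(23.0) = 808.30 L.
No acetic acid enters, so dm/dt = −Q_out · (m/V).
Separate: dm/m = −Q_out dt/V(t) ⇒ ln(m/m₀) = −(Q_out/(Q_in−Q_out)) ln(V/V₀).
m = m₀ (V₀/V)^(Q_out/(Q_in−Q_out)) = 72.8 × (1220/808.30)^(-2.2626) = 28.682 mol.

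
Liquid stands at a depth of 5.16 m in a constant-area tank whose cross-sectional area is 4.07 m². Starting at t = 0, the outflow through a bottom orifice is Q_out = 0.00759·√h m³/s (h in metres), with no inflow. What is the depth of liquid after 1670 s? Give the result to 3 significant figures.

A dh/dt = −Q_out = −0.00759 √h.
∫ h^(−1/2) dh = −(0.00759/A) ∫ dt, giving 2√h = 2√h₀ − (0.00759/A) t.
√h = √5.16 − 0.00759·1670/(2·4.07) = 2.2716 − 1.5572 = 0.71440.
h = 0.71440² = 0.51037 m.

0.510 m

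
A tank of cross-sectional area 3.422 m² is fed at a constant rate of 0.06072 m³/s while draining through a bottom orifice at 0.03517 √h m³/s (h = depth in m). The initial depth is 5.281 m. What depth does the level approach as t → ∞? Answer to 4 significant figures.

Level balance: A dh/dt = 0.06072 − 0.03517 √h. Setting dh/dt = 0:
Q_in = 0.03517 √h_ss ⇒ √h_ss = 0.06072/0.03517 = 1.72647.
h_ss = 1.72647² = 2.98070 m. (Since h₀ = 5.281 m > h_ss, the level will fall toward this value.)

2.981 m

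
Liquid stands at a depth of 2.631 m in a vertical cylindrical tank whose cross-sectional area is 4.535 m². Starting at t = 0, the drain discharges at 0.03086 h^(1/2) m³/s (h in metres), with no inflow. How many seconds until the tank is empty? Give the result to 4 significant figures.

476.7 s

With no inflow, A dh/dt = −0.03086 √h.
This is separable: 2 d(√h)/dt = −0.03086/A, so √h = √h₀ − (0.03086/(2A)) t.
Tank is empty when √h = 0: t_empty = 2A√h₀/0.03086.
t_empty = 2·4.535·√2.631/0.03086 = 9.07000·1.62204/0.03086 = 476.729 s.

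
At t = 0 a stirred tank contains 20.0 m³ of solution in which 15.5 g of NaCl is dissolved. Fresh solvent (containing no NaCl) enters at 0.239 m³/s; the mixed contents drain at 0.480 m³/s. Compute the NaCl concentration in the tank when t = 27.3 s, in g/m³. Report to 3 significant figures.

Let m(t) be the amount of NaCl. Volume: V(t) = V₀ + (Q_in − Q_out) t = 20.0 − 0.24100 t; V(27.3) = 13.421 m³.
Solute balance: dm/dt = 0 − Q_out C = −Q_out m/V(t).
Separate: dm/m = −Q_out dt/V(t) ⇒ ln(m/m₀) = −(Q_out/(Q_in−Q_out)) ln(V/V₀).
m = m₀ (V₀/V)^(Q_out/(Q_in−Q_out)) = 15.5 × (20.0/13.421)^(-1.9917) = 7.0026 g.
C = m/V = 7.0026/13.421 = 0.52178 g/m³.

0.522 g/m³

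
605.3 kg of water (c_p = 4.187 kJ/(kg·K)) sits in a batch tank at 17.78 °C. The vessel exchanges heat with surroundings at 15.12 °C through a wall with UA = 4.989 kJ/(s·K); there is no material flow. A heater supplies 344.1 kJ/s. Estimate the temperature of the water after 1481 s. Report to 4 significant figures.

80.50 °C

Lumped-capacitance energy balance: M c_p dT/dt = UA(T_amb − T) + Q̇.
dT/dt = (T_ss − T)/τ with T_ss = T_amb + Q̇/UA = 15.12 + 344.1/4.989 = 84.0917 °C, τ = M c_p/UA = 605.3·4.187/4.989 = 507.996 s.
T approaches T_ss exponentially: T(t) = T_ss + (T₀ − T_ss) e^(−t/τ).
T(1481) = 84.0917 + (-66.3117)·0.0541835 = 80.4987 °C.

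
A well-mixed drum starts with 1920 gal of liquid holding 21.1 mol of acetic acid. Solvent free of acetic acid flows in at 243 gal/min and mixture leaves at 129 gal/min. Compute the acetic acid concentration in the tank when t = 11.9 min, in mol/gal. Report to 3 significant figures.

0.00352 mol/gal

Total volume: dV/dt = Q_in − Q_out = 114.00 gal/min, so V(t) = 1920 + 114.00 t and V(11.9) = 3276.6 gal.
Solute balance: dm/dt = 0 − Q_out C = −Q_out m/V(t).
Separate: dm/m = −Q_out dt/V(t) ⇒ ln(m/m₀) = −(Q_out/(Q_in−Q_out)) ln(V/V₀).
m = m₀ (V₀/V)^(Q_out/(Q_in−Q_out)) = 21.1 × (1920/3276.6)^(1.1316) = 11.524 mol.
C = m/V = 11.524/3276.6 = 0.0035172 mol/gal.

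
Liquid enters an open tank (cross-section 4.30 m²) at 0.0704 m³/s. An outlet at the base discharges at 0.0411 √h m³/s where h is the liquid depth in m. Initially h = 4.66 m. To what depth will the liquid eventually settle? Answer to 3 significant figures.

A dh/dt = Q_in − 0.0411 √h. Steady state requires inflow = outflow:
Q_in = 0.0411 √h_ss ⇒ √h_ss = 0.0704/0.0411 = 1.7129.
h_ss = 1.7129² = 2.9340 m. (Since h₀ = 4.66 m > h_ss, the level will fall toward this value.)

2.93 m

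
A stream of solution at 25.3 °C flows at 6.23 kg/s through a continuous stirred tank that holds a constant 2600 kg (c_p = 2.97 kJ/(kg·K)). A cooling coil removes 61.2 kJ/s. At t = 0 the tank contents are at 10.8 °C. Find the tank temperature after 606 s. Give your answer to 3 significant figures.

19.4 °C

M c_p dT/dt = ṁ c_p (T_in − T) − Q̇.
τ = M/ṁ = 417.34 s; T_ss = T_in − Q̇/(ṁ c_p) = 25.3 − 61.2/(6.23·2.97) = 21.992 °C.
This is linear first-order; T(t) = T_ss + (T₀ − T_ss) e^(−t/τ).
T(606) = 21.992 + (-11.192)·e^(−606/417.34) = 21.992 + (-11.192)·0.23409 = 19.372 °C.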